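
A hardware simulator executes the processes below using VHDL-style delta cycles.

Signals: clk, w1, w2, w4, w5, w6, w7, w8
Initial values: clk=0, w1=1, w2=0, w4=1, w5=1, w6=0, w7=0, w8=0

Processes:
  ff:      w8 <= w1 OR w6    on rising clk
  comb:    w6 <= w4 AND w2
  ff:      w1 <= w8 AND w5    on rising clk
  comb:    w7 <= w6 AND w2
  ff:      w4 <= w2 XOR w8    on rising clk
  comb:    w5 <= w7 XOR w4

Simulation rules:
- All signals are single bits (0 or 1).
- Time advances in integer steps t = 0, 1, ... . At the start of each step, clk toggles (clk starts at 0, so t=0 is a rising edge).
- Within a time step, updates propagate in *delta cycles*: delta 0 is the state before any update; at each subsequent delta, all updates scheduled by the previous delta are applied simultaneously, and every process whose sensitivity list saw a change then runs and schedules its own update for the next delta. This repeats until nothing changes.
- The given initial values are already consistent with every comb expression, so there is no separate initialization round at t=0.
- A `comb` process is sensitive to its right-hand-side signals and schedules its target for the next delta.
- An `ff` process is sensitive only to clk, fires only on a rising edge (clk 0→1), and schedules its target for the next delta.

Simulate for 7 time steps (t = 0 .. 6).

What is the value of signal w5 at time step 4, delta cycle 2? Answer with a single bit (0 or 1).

t=0 Δ0: clk=0 w2=0 w7=0 w4=1 w8=0 w6=0 w1=1 w5=1
  Δ1: clk:0→1
  Δ2: w4:1→0, w8:0→1, w1:1→0
  Δ3: w5:1→0
  (3Δ to stable)
t=1 Δ0: clk=1 w2=0 w7=0 w4=0 w8=1 w6=0 w1=0 w5=0
  Δ1: clk:1→0
  (1Δ to stable)
t=2 Δ0: clk=0 w2=0 w7=0 w4=0 w8=1 w6=0 w1=0 w5=0
  Δ1: clk:0→1
  Δ2: w4:0→1, w8:1→0
  Δ3: w5:0→1
  (3Δ to stable)
t=3 Δ0: clk=1 w2=0 w7=0 w4=1 w8=0 w6=0 w1=0 w5=1
  Δ1: clk:1→0
  (1Δ to stable)
t=4 Δ0: clk=0 w2=0 w7=0 w4=1 w8=0 w6=0 w1=0 w5=1
  Δ1: clk:0→1
  Δ2: w4:1→0
  Δ3: w5:1→0
  (3Δ to stable)
t=5 Δ0: clk=1 w2=0 w7=0 w4=0 w8=0 w6=0 w1=0 w5=0
  Δ1: clk:1→0
  (1Δ to stable)
t=6 Δ0: clk=0 w2=0 w7=0 w4=0 w8=0 w6=0 w1=0 w5=0
  Δ1: clk:0→1
  (1Δ to stable)

1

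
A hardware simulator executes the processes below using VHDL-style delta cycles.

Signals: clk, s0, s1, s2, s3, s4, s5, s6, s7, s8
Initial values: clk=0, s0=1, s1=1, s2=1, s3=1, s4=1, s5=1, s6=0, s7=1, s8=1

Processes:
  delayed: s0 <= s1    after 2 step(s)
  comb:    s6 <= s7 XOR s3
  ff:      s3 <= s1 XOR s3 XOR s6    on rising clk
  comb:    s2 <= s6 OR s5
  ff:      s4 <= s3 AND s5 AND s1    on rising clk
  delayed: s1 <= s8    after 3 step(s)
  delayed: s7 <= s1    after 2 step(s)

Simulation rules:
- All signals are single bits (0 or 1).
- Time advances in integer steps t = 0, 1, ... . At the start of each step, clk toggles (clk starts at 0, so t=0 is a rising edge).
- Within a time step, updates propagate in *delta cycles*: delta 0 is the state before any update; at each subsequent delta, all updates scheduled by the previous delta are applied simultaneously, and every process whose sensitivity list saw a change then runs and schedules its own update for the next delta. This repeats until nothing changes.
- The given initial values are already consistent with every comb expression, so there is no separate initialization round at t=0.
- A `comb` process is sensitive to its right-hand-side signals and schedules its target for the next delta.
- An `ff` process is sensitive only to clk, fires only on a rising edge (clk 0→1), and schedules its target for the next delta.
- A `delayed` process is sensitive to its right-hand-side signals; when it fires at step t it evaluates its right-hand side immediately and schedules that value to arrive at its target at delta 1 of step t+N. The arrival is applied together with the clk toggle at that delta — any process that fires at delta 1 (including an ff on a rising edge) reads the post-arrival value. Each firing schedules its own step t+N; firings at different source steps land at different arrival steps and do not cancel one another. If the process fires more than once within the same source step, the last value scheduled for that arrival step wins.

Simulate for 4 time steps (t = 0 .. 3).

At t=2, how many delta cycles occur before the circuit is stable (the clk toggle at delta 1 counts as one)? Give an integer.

t=0 Δ0: s1=1 s8=1 s5=1 s6=0 s0=1 s4=1 s2=1 s3=1 s7=1 clk=0
  Δ1: clk:0→1
  Δ2: s3:1→0
  Δ3: s6:0→1
  (3Δ to stable)
t=1 Δ0: s1=1 s8=1 s5=1 s6=1 s0=1 s4=1 s2=1 s3=0 s7=1 clk=1
  Δ1: clk:1→0
  (1Δ to stable)
t=2 Δ0: s1=1 s8=1 s5=1 s6=1 s0=1 s4=1 s2=1 s3=0 s7=1 clk=0
  Δ1: clk:0→1
  Δ2: s4:1→0
  (2Δ to stable)
t=3 Δ0: s1=1 s8=1 s5=1 s6=1 s0=1 s4=0 s2=1 s3=0 s7=1 clk=1
  Δ1: clk:1→0
  (1Δ to stable)

2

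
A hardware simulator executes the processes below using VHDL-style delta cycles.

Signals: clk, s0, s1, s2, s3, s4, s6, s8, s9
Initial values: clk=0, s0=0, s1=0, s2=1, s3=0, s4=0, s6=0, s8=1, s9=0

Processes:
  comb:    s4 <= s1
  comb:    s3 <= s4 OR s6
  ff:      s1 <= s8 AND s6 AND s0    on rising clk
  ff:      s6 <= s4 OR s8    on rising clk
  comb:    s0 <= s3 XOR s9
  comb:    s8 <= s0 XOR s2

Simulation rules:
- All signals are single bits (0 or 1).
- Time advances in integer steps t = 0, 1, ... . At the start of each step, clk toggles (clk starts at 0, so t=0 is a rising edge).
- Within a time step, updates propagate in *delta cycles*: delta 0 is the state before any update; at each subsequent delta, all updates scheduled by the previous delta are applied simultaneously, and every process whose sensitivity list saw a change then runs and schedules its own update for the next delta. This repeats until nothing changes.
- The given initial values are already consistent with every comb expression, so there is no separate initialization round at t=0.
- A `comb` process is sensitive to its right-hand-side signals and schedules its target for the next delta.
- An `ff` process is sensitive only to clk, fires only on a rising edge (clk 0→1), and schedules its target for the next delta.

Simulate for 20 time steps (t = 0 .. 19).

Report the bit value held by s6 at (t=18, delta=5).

0

[bits: clk,s8,s0,s4,s2,s9,s1,s6,s3]
t=0: Δ0=010010000 Δ1=110010000 Δ2=110010010 Δ3=110010011 Δ4=111010011 Δ5=101010011 | 5Δ
t=1: Δ0=101010011 Δ1=001010011 | 1Δ
t=2: Δ0=001010011 Δ1=101010011 Δ2=101010001 Δ3=101010000 Δ4=100010000 Δ5=110010000 | 5Δ
t=3: Δ0=110010000 Δ1=010010000 | 1Δ
t=4: Δ0=010010000 Δ1=110010000 Δ2=110010010 Δ3=110010011 Δ4=111010011 Δ5=101010011 | 5Δ
t=5: Δ0=101010011 Δ1=001010011 | 1Δ
t=6: Δ0=001010011 Δ1=101010011 Δ2=101010001 Δ3=101010000 Δ4=100010000 Δ5=110010000 | 5Δ
t=7: Δ0=110010000 Δ1=010010000 | 1Δ
t=8: Δ0=010010000 Δ1=110010000 Δ2=110010010 Δ3=110010011 Δ4=111010011 Δ5=101010011 | 5Δ
t=9: Δ0=101010011 Δ1=001010011 | 1Δ
t=10: Δ0=001010011 Δ1=101010011 Δ2=101010001 Δ3=101010000 Δ4=100010000 Δ5=110010000 | 5Δ
t=11: Δ0=110010000 Δ1=010010000 | 1Δ
t=12: Δ0=010010000 Δ1=110010000 Δ2=110010010 Δ3=110010011 Δ4=111010011 Δ5=101010011 | 5Δ
t=13: Δ0=101010011 Δ1=001010011 | 1Δ
t=14: Δ0=001010011 Δ1=101010011 Δ2=101010001 Δ3=101010000 Δ4=100010000 Δ5=110010000 | 5Δ
t=15: Δ0=110010000 Δ1=010010000 | 1Δ
t=16: Δ0=010010000 Δ1=110010000 Δ2=110010010 Δ3=110010011 Δ4=111010011 Δ5=101010011 | 5Δ
t=17: Δ0=101010011 Δ1=001010011 | 1Δ
t=18: Δ0=001010011 Δ1=101010011 Δ2=101010001 Δ3=101010000 Δ4=100010000 Δ5=110010000 | 5Δ
t=19: Δ0=110010000 Δ1=010010000 | 1Δ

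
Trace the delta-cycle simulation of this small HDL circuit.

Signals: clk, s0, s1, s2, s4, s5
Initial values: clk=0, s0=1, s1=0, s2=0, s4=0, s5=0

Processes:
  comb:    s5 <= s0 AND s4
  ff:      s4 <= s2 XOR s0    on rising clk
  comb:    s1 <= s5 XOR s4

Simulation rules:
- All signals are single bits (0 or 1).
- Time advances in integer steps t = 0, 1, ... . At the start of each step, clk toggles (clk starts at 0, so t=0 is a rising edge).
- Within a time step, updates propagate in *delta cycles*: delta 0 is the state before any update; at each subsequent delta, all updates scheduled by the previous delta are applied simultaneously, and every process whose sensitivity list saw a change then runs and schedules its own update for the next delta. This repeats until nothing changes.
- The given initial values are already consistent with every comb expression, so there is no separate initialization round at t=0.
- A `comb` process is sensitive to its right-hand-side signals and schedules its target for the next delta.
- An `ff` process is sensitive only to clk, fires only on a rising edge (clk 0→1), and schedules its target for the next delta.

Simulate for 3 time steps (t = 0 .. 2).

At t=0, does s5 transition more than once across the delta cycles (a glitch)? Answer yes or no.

t=0 Δ0: s5=0 s4=0 s0=1 s1=0 clk=0 s2=0
  Δ1: clk:0→1
  Δ2: s4:0→1
  Δ3: s5:0→1, s1:0→1
  Δ4: s1:1→0
  (4Δ to stable)
t=1 Δ0: s5=1 s4=1 s0=1 s1=0 clk=1 s2=0
  Δ1: clk:1→0
  (1Δ to stable)
t=2 Δ0: s5=1 s4=1 s0=1 s1=0 clk=0 s2=0
  Δ1: clk:0→1
  (1Δ to stable)

no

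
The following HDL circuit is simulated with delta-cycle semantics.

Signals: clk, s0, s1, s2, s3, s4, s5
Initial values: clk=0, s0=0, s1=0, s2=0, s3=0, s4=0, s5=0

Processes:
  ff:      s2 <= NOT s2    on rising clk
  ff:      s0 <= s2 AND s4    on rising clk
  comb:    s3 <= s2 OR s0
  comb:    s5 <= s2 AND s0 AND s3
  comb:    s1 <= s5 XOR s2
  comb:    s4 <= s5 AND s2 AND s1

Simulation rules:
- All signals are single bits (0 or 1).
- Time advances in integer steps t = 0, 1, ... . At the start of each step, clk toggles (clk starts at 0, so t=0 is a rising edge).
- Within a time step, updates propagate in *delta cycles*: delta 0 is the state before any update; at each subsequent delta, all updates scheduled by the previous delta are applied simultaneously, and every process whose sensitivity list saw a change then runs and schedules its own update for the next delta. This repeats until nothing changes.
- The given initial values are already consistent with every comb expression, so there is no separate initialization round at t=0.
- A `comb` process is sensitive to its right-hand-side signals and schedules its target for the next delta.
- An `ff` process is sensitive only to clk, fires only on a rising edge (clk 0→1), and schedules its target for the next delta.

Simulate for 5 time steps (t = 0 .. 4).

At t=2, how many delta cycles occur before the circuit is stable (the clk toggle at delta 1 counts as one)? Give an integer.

[bits: s2,s0,s5,s1,s3,clk,s4]
t=0: Δ0=0000000 Δ1=0000010 Δ2=1000010 Δ3=1001110 | 3Δ
t=1: Δ0=1001110 Δ1=1001100 | 1Δ
t=2: Δ0=1001100 Δ1=1001110 Δ2=0001110 Δ3=0000010 | 3Δ
t=3: Δ0=0000010 Δ1=0000000 | 1Δ
t=4: Δ0=0000000 Δ1=0000010 Δ2=1000010 Δ3=1001110 | 3Δ

3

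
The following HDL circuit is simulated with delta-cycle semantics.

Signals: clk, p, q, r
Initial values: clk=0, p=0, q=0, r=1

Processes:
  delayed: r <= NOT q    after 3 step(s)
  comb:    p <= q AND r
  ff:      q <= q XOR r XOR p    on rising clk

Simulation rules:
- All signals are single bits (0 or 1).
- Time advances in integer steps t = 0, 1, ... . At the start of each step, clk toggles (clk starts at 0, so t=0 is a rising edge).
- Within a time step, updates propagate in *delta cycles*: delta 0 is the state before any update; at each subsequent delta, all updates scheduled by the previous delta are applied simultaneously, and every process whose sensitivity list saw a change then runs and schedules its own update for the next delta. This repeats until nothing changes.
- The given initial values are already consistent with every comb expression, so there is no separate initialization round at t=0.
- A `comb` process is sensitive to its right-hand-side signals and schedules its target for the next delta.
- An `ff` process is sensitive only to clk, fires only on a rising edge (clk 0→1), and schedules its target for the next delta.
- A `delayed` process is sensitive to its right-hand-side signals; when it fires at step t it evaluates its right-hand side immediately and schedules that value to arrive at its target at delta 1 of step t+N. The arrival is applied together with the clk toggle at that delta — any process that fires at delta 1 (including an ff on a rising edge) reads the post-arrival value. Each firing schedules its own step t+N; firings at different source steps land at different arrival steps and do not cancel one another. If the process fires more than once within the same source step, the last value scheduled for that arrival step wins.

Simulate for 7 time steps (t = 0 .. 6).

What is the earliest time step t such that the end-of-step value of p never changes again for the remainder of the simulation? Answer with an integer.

t=0 Δ0: r=1 p=0 q=0 clk=0
  Δ1: clk:0→1
  Δ2: q:0→1
  Δ3: p:0→1
  (3Δ to stable)
t=1 Δ0: r=1 p=1 q=1 clk=1
  Δ1: clk:1→0
  (1Δ to stable)
t=2 Δ0: r=1 p=1 q=1 clk=0
  Δ1: clk:0→1
  (1Δ to stable)
t=3 Δ0: r=1 p=1 q=1 clk=1
  Δ1: r:1→0, clk:1→0
  Δ2: p:1→0
  (2Δ to stable)
t=4 Δ0: r=0 p=0 q=1 clk=0
  Δ1: clk:0→1
  (1Δ to stable)
t=5 Δ0: r=0 p=0 q=1 clk=1
  Δ1: clk:1→0
  (1Δ to stable)
t=6 Δ0: r=0 p=0 q=1 clk=0
  Δ1: clk:0→1
  (1Δ to stable)

3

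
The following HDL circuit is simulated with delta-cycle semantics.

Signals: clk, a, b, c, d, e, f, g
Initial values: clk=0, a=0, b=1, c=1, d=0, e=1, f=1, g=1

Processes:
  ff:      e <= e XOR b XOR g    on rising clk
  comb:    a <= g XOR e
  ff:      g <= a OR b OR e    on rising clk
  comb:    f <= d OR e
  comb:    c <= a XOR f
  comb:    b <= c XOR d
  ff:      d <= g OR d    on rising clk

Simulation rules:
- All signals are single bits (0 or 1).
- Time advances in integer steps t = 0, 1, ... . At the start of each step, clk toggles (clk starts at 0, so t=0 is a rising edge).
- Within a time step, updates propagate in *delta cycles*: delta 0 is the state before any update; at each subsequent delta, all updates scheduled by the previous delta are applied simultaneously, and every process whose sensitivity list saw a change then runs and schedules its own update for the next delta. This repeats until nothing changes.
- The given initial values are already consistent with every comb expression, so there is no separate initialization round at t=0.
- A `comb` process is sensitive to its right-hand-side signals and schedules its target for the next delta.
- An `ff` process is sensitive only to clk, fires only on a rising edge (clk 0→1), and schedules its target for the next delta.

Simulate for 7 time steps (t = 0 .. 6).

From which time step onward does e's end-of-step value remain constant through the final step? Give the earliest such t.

t=0 Δ0: a=0 f=1 d=0 g=1 clk=0 c=1 b=1 e=1
  Δ1: clk:0→1
  Δ2: d:0→1
  Δ3: b:1→0
  (3Δ to stable)
t=1 Δ0: a=0 f=1 d=1 g=1 clk=1 c=1 b=0 e=1
  Δ1: clk:1→0
  (1Δ to stable)
t=2 Δ0: a=0 f=1 d=1 g=1 clk=0 c=1 b=0 e=1
  Δ1: clk:0→1
  Δ2: e:1→0
  Δ3: a:0→1
  Δ4: c:1→0
  Δ5: b:0→1
  (5Δ to stable)
t=3 Δ0: a=1 f=1 d=1 g=1 clk=1 c=0 b=1 e=0
  Δ1: clk:1→0
  (1Δ to stable)
t=4 Δ0: a=1 f=1 d=1 g=1 clk=0 c=0 b=1 e=0
  Δ1: clk:0→1
  (1Δ to stable)
t=5 Δ0: a=1 f=1 d=1 g=1 clk=1 c=0 b=1 e=0
  Δ1: clk:1→0
  (1Δ to stable)
t=6 Δ0: a=1 f=1 d=1 g=1 clk=0 c=0 b=1 e=0
  Δ1: clk:0→1
  (1Δ to stable)

2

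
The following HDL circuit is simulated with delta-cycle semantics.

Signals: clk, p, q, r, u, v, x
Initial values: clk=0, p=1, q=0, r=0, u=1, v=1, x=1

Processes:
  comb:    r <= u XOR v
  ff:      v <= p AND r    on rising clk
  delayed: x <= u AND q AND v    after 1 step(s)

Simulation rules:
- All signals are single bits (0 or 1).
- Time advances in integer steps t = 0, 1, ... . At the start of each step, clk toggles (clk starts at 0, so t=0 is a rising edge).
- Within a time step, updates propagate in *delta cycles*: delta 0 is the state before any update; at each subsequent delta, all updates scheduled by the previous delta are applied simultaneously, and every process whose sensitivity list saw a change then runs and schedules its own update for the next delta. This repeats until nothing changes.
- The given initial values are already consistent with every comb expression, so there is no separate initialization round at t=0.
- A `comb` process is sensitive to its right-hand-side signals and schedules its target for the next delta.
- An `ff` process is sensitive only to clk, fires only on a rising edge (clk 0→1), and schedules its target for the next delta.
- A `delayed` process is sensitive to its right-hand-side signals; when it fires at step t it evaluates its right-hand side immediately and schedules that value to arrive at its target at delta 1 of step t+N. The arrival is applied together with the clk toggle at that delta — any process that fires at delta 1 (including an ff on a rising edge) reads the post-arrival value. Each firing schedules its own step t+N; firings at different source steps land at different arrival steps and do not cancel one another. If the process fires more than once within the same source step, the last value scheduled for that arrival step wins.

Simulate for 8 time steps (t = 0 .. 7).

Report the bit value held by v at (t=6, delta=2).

t=0 Δ0: x=1 v=1 clk=0 r=0 q=0 u=1 p=1
  Δ1: clk:0→1
  Δ2: v:1→0
  Δ3: r:0→1
  (3Δ to stable)
t=1 Δ0: x=1 v=0 clk=1 r=1 q=0 u=1 p=1
  Δ1: x:1→0, clk:1→0
  (1Δ to stable)
t=2 Δ0: x=0 v=0 clk=0 r=1 q=0 u=1 p=1
  Δ1: clk:0→1
  Δ2: v:0→1
  Δ3: r:1→0
  (3Δ to stable)
t=3 Δ0: x=0 v=1 clk=1 r=0 q=0 u=1 p=1
  Δ1: clk:1→0
  (1Δ to stable)
t=4 Δ0: x=0 v=1 clk=0 r=0 q=0 u=1 p=1
  Δ1: clk:0→1
  Δ2: v:1→0
  Δ3: r:0→1
  (3Δ to stable)
t=5 Δ0: x=0 v=0 clk=1 r=1 q=0 u=1 p=1
  Δ1: clk:1→0
  (1Δ to stable)
t=6 Δ0: x=0 v=0 clk=0 r=1 q=0 u=1 p=1
  Δ1: clk:0→1
  Δ2: v:0→1
  Δ3: r:1→0
  (3Δ to stable)
t=7 Δ0: x=0 v=1 clk=1 r=0 q=0 u=1 p=1
  Δ1: clk:1→0
  (1Δ to stable)

1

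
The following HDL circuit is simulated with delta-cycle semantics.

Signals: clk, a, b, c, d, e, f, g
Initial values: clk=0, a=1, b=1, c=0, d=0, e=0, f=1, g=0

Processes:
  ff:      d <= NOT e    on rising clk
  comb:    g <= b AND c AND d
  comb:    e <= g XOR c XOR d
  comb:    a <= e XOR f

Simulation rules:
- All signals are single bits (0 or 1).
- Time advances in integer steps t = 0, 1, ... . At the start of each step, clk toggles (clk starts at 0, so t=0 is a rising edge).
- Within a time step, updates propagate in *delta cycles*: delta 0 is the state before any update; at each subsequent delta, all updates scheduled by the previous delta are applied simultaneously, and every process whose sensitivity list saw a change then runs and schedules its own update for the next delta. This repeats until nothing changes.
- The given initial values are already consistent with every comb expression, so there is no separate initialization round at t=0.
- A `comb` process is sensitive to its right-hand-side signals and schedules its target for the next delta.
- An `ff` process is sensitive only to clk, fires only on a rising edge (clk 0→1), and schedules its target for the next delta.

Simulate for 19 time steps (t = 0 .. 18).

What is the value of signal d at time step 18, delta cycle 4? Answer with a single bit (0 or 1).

t=0 Δ0: a=1 g=0 clk=0 f=1 e=0 c=0 b=1 d=0
  Δ1: clk:0→1
  Δ2: d:0→1
  Δ3: e:0→1
  Δ4: a:1→0
  (4Δ to stable)
t=1 Δ0: a=0 g=0 clk=1 f=1 e=1 c=0 b=1 d=1
  Δ1: clk:1→0
  (1Δ to stable)
t=2 Δ0: a=0 g=0 clk=0 f=1 e=1 c=0 b=1 d=1
  Δ1: clk:0→1
  Δ2: d:1→0
  Δ3: e:1→0
  Δ4: a:0→1
  (4Δ to stable)
t=3 Δ0: a=1 g=0 clk=1 f=1 e=0 c=0 b=1 d=0
  Δ1: clk:1→0
  (1Δ to stable)
t=4 Δ0: a=1 g=0 clk=0 f=1 e=0 c=0 b=1 d=0
  Δ1: clk:0→1
  Δ2: d:0→1
  Δ3: e:0→1
  Δ4: a:1→0
  (4Δ to stable)
t=5 Δ0: a=0 g=0 clk=1 f=1 e=1 c=0 b=1 d=1
  Δ1: clk:1→0
  (1Δ to stable)
t=6 Δ0: a=0 g=0 clk=0 f=1 e=1 c=0 b=1 d=1
  Δ1: clk:0→1
  Δ2: d:1→0
  Δ3: e:1→0
  Δ4: a:0→1
  (4Δ to stable)
t=7 Δ0: a=1 g=0 clk=1 f=1 e=0 c=0 b=1 d=0
  Δ1: clk:1→0
  (1Δ to stable)
t=8 Δ0: a=1 g=0 clk=0 f=1 e=0 c=0 b=1 d=0
  Δ1: clk:0→1
  Δ2: d:0→1
  Δ3: e:0→1
  Δ4: a:1→0
  (4Δ to stable)
t=9 Δ0: a=0 g=0 clk=1 f=1 e=1 c=0 b=1 d=1
  Δ1: clk:1→0
  (1Δ to stable)
t=10 Δ0: a=0 g=0 clk=0 f=1 e=1 c=0 b=1 d=1
  Δ1: clk:0→1
  Δ2: d:1→0
  Δ3: e:1→0
  Δ4: a:0→1
  (4Δ to stable)
t=11 Δ0: a=1 g=0 clk=1 f=1 e=0 c=0 b=1 d=0
  Δ1: clk:1→0
  (1Δ to stable)
t=12 Δ0: a=1 g=0 clk=0 f=1 e=0 c=0 b=1 d=0
  Δ1: clk:0→1
  Δ2: d:0→1
  Δ3: e:0→1
  Δ4: a:1→0
  (4Δ to stable)
t=13 Δ0: a=0 g=0 clk=1 f=1 e=1 c=0 b=1 d=1
  Δ1: clk:1→0
  (1Δ to stable)
t=14 Δ0: a=0 g=0 clk=0 f=1 e=1 c=0 b=1 d=1
  Δ1: clk:0→1
  Δ2: d:1→0
  Δ3: e:1→0
  Δ4: a:0→1
  (4Δ to stable)
t=15 Δ0: a=1 g=0 clk=1 f=1 e=0 c=0 b=1 d=0
  Δ1: clk:1→0
  (1Δ to stable)
t=16 Δ0: a=1 g=0 clk=0 f=1 e=0 c=0 b=1 d=0
  Δ1: clk:0→1
  Δ2: d:0→1
  Δ3: e:0→1
  Δ4: a:1→0
  (4Δ to stable)
t=17 Δ0: a=0 g=0 clk=1 f=1 e=1 c=0 b=1 d=1
  Δ1: clk:1→0
  (1Δ to stable)
t=18 Δ0: a=0 g=0 clk=0 f=1 e=1 c=0 b=1 d=1
  Δ1: clk:0→1
  Δ2: d:1→0
  Δ3: e:1→0
  Δ4: a:0→1
  (4Δ to stable)

0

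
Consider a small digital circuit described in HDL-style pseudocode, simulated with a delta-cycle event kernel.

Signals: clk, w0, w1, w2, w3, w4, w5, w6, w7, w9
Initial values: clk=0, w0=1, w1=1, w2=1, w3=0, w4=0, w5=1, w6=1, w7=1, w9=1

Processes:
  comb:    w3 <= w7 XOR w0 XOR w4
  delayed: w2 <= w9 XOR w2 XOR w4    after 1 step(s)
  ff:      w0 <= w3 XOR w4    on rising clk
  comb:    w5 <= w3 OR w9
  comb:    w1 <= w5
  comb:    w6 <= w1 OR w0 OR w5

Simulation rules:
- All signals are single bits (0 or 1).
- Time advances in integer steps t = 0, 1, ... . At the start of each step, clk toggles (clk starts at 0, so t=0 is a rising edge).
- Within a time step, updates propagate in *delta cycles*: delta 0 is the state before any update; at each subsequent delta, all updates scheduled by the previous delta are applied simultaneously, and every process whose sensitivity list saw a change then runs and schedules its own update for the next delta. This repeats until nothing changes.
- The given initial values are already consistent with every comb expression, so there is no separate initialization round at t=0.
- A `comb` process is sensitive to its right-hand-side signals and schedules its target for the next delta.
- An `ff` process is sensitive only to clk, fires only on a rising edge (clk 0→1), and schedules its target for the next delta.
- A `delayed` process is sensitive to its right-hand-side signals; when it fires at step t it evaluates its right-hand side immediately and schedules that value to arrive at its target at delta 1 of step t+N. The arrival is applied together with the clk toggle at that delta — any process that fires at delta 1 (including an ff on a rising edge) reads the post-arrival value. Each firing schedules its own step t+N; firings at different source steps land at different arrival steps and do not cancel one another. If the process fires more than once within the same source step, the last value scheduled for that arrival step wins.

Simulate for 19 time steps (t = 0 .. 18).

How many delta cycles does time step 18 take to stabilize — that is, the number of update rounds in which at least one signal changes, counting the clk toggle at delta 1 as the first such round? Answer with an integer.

3

[bits: clk,w7,w1,w9,w3,w6,w5,w2,w4,w0]
t=0: Δ0=0111011101 Δ1=1111011101 Δ2=1111011100 Δ3=1111111100 | 3Δ
t=1: Δ0=1111111100 Δ1=0111111100 | 1Δ
t=2: Δ0=0111111100 Δ1=1111111100 Δ2=1111111101 Δ3=1111011101 | 3Δ
t=3: Δ0=1111011101 Δ1=0111011101 | 1Δ
t=4: Δ0=0111011101 Δ1=1111011101 Δ2=1111011100 Δ3=1111111100 | 3Δ
t=5: Δ0=1111111100 Δ1=0111111100 | 1Δ
t=6: Δ0=0111111100 Δ1=1111111100 Δ2=1111111101 Δ3=1111011101 | 3Δ
t=7: Δ0=1111011101 Δ1=0111011101 | 1Δ
t=8: Δ0=0111011101 Δ1=1111011101 Δ2=1111011100 Δ3=1111111100 | 3Δ
t=9: Δ0=1111111100 Δ1=0111111100 | 1Δ
t=10: Δ0=0111111100 Δ1=1111111100 Δ2=1111111101 Δ3=1111011101 | 3Δ
t=11: Δ0=1111011101 Δ1=0111011101 | 1Δ
t=12: Δ0=0111011101 Δ1=1111011101 Δ2=1111011100 Δ3=1111111100 | 3Δ
t=13: Δ0=1111111100 Δ1=0111111100 | 1Δ
t=14: Δ0=0111111100 Δ1=1111111100 Δ2=1111111101 Δ3=1111011101 | 3Δ
t=15: Δ0=1111011101 Δ1=0111011101 | 1Δ
t=16: Δ0=0111011101 Δ1=1111011101 Δ2=1111011100 Δ3=1111111100 | 3Δ
t=17: Δ0=1111111100 Δ1=0111111100 | 1Δ
t=18: Δ0=0111111100 Δ1=1111111100 Δ2=1111111101 Δ3=1111011101 | 3Δ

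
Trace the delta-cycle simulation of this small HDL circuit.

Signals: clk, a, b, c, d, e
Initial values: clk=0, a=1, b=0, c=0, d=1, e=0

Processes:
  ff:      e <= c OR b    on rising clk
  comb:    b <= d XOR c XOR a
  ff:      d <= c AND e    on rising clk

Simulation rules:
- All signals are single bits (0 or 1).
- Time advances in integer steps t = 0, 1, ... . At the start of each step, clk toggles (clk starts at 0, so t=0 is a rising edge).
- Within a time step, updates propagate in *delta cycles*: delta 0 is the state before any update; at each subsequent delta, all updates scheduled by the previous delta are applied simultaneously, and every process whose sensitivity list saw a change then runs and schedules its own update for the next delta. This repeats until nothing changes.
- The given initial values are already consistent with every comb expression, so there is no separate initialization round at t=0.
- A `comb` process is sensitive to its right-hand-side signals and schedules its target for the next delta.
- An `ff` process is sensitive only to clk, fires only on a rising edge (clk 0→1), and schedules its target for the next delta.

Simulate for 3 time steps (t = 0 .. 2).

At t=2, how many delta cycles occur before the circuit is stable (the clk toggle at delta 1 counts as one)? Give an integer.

2

t0.Δ0 a=1 e=0 c=0 b=0 d=1 clk=0
t0.Δ1 a=1 e=0 c=0 b=0 d=1 clk=1
t0.Δ2 a=1 e=0 c=0 b=0 d=0 clk=1
t0.Δ3 a=1 e=0 c=0 b=1 d=0 clk=1
t1.Δ0 a=1 e=0 c=0 b=1 d=0 clk=1
t1.Δ1 a=1 e=0 c=0 b=1 d=0 clk=0
t2.Δ0 a=1 e=0 c=0 b=1 d=0 clk=0
t2.Δ1 a=1 e=0 c=0 b=1 d=0 clk=1
t2.Δ2 a=1 e=1 c=0 b=1 d=0 clk=1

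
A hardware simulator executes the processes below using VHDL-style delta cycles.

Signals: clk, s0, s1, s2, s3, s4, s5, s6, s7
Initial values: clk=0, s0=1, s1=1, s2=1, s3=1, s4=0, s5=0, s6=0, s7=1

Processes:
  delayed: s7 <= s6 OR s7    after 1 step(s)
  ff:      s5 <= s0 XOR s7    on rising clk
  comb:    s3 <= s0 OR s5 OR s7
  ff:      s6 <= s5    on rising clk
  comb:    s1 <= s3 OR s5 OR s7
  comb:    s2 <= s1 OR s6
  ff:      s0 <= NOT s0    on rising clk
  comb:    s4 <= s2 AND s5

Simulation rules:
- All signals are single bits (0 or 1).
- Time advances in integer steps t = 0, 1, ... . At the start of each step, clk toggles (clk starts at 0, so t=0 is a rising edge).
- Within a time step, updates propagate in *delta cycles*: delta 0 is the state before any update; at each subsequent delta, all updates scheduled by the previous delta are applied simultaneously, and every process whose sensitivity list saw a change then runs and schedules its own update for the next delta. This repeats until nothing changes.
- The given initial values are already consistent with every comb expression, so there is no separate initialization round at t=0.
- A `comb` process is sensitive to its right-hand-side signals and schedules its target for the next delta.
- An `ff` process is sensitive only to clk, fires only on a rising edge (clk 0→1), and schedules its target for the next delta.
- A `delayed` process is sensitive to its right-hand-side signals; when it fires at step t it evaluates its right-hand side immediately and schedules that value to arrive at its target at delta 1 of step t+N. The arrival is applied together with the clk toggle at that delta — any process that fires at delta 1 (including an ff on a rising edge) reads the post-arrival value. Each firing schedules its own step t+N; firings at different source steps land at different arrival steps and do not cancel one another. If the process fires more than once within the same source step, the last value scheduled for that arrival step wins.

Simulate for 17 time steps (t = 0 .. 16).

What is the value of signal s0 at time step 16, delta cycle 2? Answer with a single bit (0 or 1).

t=0 Δ0: s5=0 s7=1 s0=1 s6=0 s3=1 s2=1 s4=0 clk=0 s1=1
  Δ1: clk:0→1
  Δ2: s0:1→0
  (2Δ to stable)
t=1 Δ0: s5=0 s7=1 s0=0 s6=0 s3=1 s2=1 s4=0 clk=1 s1=1
  Δ1: clk:1→0
  (1Δ to stable)
t=2 Δ0: s5=0 s7=1 s0=0 s6=0 s3=1 s2=1 s4=0 clk=0 s1=1
  Δ1: clk:0→1
  Δ2: s5:0→1, s0:0→1
  Δ3: s4:0→1
  (3Δ to stable)
t=3 Δ0: s5=1 s7=1 s0=1 s6=0 s3=1 s2=1 s4=1 clk=1 s1=1
  Δ1: clk:1→0
  (1Δ to stable)
t=4 Δ0: s5=1 s7=1 s0=1 s6=0 s3=1 s2=1 s4=1 clk=0 s1=1
  Δ1: clk:0→1
  Δ2: s5:1→0, s0:1→0, s6:0→1
  Δ3: s4:1→0
  (3Δ to stable)
t=5 Δ0: s5=0 s7=1 s0=0 s6=1 s3=1 s2=1 s4=0 clk=1 s1=1
  Δ1: clk:1→0
  (1Δ to stable)
t=6 Δ0: s5=0 s7=1 s0=0 s6=1 s3=1 s2=1 s4=0 clk=0 s1=1
  Δ1: clk:0→1
  Δ2: s5:0→1, s0:0→1, s6:1→0
  Δ3: s4:0→1
  (3Δ to stable)
t=7 Δ0: s5=1 s7=1 s0=1 s6=0 s3=1 s2=1 s4=1 clk=1 s1=1
  Δ1: clk:1→0
  (1Δ to stable)
t=8 Δ0: s5=1 s7=1 s0=1 s6=0 s3=1 s2=1 s4=1 clk=0 s1=1
  Δ1: clk:0→1
  Δ2: s5:1→0, s0:1→0, s6:0→1
  Δ3: s4:1→0
  (3Δ to stable)
t=9 Δ0: s5=0 s7=1 s0=0 s6=1 s3=1 s2=1 s4=0 clk=1 s1=1
  Δ1: clk:1→0
  (1Δ to stable)
t=10 Δ0: s5=0 s7=1 s0=0 s6=1 s3=1 s2=1 s4=0 clk=0 s1=1
  Δ1: clk:0→1
  Δ2: s5:0→1, s0:0→1, s6:1→0
  Δ3: s4:0→1
  (3Δ to stable)
t=11 Δ0: s5=1 s7=1 s0=1 s6=0 s3=1 s2=1 s4=1 clk=1 s1=1
  Δ1: clk:1→0
  (1Δ to stable)
t=12 Δ0: s5=1 s7=1 s0=1 s6=0 s3=1 s2=1 s4=1 clk=0 s1=1
  Δ1: clk:0→1
  Δ2: s5:1→0, s0:1→0, s6:0→1
  Δ3: s4:1→0
  (3Δ to stable)
t=13 Δ0: s5=0 s7=1 s0=0 s6=1 s3=1 s2=1 s4=0 clk=1 s1=1
  Δ1: clk:1→0
  (1Δ to stable)
t=14 Δ0: s5=0 s7=1 s0=0 s6=1 s3=1 s2=1 s4=0 clk=0 s1=1
  Δ1: clk:0→1
  Δ2: s5:0→1, s0:0→1, s6:1→0
  Δ3: s4:0→1
  (3Δ to stable)
t=15 Δ0: s5=1 s7=1 s0=1 s6=0 s3=1 s2=1 s4=1 clk=1 s1=1
  Δ1: clk:1→0
  (1Δ to stable)
t=16 Δ0: s5=1 s7=1 s0=1 s6=0 s3=1 s2=1 s4=1 clk=0 s1=1
  Δ1: clk:0→1
  Δ2: s5:1→0, s0:1→0, s6:0→1
  Δ3: s4:1→0
  (3Δ to stable)

0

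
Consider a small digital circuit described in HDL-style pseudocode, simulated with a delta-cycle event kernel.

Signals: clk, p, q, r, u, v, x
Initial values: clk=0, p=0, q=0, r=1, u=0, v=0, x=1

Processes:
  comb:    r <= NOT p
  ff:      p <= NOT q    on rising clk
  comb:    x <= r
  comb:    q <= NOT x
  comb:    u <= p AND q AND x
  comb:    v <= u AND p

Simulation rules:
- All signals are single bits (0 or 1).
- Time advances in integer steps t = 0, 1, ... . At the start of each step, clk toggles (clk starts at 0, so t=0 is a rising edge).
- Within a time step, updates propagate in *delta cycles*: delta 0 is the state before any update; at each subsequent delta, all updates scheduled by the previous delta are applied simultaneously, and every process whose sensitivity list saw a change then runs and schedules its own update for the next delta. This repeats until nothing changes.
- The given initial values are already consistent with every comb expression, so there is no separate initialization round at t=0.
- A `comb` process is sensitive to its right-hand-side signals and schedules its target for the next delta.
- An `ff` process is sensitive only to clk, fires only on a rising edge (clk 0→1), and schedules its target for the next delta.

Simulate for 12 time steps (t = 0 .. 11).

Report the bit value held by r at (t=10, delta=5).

1

t=0 Δ0: q=0 u=0 v=0 x=1 clk=0 p=0 r=1
  Δ1: clk:0→1
  Δ2: p:0→1
  Δ3: r:1→0
  Δ4: x:1→0
  Δ5: q:0→1
  (5Δ to stable)
t=1 Δ0: q=1 u=0 v=0 x=0 clk=1 p=1 r=0
  Δ1: clk:1→0
  (1Δ to stable)
t=2 Δ0: q=1 u=0 v=0 x=0 clk=0 p=1 r=0
  Δ1: clk:0→1
  Δ2: p:1→0
  Δ3: r:0→1
  Δ4: x:0→1
  Δ5: q:1→0
  (5Δ to stable)
t=3 Δ0: q=0 u=0 v=0 x=1 clk=1 p=0 r=1
  Δ1: clk:1→0
  (1Δ to stable)
t=4 Δ0: q=0 u=0 v=0 x=1 clk=0 p=0 r=1
  Δ1: clk:0→1
  Δ2: p:0→1
  Δ3: r:1→0
  Δ4: x:1→0
  Δ5: q:0→1
  (5Δ to stable)
t=5 Δ0: q=1 u=0 v=0 x=0 clk=1 p=1 r=0
  Δ1: clk:1→0
  (1Δ to stable)
t=6 Δ0: q=1 u=0 v=0 x=0 clk=0 p=1 r=0
  Δ1: clk:0→1
  Δ2: p:1→0
  Δ3: r:0→1
  Δ4: x:0→1
  Δ5: q:1→0
  (5Δ to stable)
t=7 Δ0: q=0 u=0 v=0 x=1 clk=1 p=0 r=1
  Δ1: clk:1→0
  (1Δ to stable)
t=8 Δ0: q=0 u=0 v=0 x=1 clk=0 p=0 r=1
  Δ1: clk:0→1
  Δ2: p:0→1
  Δ3: r:1→0
  Δ4: x:1→0
  Δ5: q:0→1
  (5Δ to stable)
t=9 Δ0: q=1 u=0 v=0 x=0 clk=1 p=1 r=0
  Δ1: clk:1→0
  (1Δ to stable)
t=10 Δ0: q=1 u=0 v=0 x=0 clk=0 p=1 r=0
  Δ1: clk:0→1
  Δ2: p:1→0
  Δ3: r:0→1
  Δ4: x:0→1
  Δ5: q:1→0
  (5Δ to stable)
t=11 Δ0: q=0 u=0 v=0 x=1 clk=1 p=0 r=1
  Δ1: clk:1→0
  (1Δ to stable)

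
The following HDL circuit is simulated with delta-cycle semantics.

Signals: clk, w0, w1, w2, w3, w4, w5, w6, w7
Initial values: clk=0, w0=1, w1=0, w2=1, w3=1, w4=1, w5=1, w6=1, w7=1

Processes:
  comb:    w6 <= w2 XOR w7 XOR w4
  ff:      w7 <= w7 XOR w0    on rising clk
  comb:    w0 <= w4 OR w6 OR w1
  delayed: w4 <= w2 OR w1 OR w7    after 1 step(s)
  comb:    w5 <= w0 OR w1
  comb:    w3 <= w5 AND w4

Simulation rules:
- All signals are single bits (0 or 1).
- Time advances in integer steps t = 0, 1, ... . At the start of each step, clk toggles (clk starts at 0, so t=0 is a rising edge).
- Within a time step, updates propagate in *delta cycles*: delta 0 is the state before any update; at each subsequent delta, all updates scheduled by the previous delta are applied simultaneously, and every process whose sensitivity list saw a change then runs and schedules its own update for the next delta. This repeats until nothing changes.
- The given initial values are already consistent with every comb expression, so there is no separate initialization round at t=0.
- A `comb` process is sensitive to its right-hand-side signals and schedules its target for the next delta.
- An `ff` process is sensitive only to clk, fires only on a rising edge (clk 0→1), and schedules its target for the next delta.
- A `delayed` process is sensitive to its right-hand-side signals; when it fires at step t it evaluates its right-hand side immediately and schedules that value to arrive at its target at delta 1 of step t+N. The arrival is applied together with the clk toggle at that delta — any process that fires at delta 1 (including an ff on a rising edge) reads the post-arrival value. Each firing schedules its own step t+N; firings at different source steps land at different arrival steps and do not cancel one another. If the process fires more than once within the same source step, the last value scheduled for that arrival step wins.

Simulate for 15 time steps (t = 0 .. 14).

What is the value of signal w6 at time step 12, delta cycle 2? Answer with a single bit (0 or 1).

1

t=0 Δ0: w4=1 w6=1 w5=1 w2=1 w1=0 w0=1 w7=1 clk=0 w3=1
  Δ1: clk:0→1
  Δ2: w7:1→0
  Δ3: w6:1→0
  (3Δ to stable)
t=1 Δ0: w4=1 w6=0 w5=1 w2=1 w1=0 w0=1 w7=0 clk=1 w3=1
  Δ1: clk:1→0
  (1Δ to stable)
t=2 Δ0: w4=1 w6=0 w5=1 w2=1 w1=0 w0=1 w7=0 clk=0 w3=1
  Δ1: clk:0→1
  Δ2: w7:0→1
  Δ3: w6:0→1
  (3Δ to stable)
t=3 Δ0: w4=1 w6=1 w5=1 w2=1 w1=0 w0=1 w7=1 clk=1 w3=1
  Δ1: clk:1→0
  (1Δ to stable)
t=4 Δ0: w4=1 w6=1 w5=1 w2=1 w1=0 w0=1 w7=1 clk=0 w3=1
  Δ1: clk:0→1
  Δ2: w7:1→0
  Δ3: w6:1→0
  (3Δ to stable)
t=5 Δ0: w4=1 w6=0 w5=1 w2=1 w1=0 w0=1 w7=0 clk=1 w3=1
  Δ1: clk:1→0
  (1Δ to stable)
t=6 Δ0: w4=1 w6=0 w5=1 w2=1 w1=0 w0=1 w7=0 clk=0 w3=1
  Δ1: clk:0→1
  Δ2: w7:0→1
  Δ3: w6:0→1
  (3Δ to stable)
t=7 Δ0: w4=1 w6=1 w5=1 w2=1 w1=0 w0=1 w7=1 clk=1 w3=1
  Δ1: clk:1→0
  (1Δ to stable)
t=8 Δ0: w4=1 w6=1 w5=1 w2=1 w1=0 w0=1 w7=1 clk=0 w3=1
  Δ1: clk:0→1
  Δ2: w7:1→0
  Δ3: w6:1→0
  (3Δ to stable)
t=9 Δ0: w4=1 w6=0 w5=1 w2=1 w1=0 w0=1 w7=0 clk=1 w3=1
  Δ1: clk:1→0
  (1Δ to stable)
t=10 Δ0: w4=1 w6=0 w5=1 w2=1 w1=0 w0=1 w7=0 clk=0 w3=1
  Δ1: clk:0→1
  Δ2: w7:0→1
  Δ3: w6:0→1
  (3Δ to stable)
t=11 Δ0: w4=1 w6=1 w5=1 w2=1 w1=0 w0=1 w7=1 clk=1 w3=1
  Δ1: clk:1→0
  (1Δ to stable)
t=12 Δ0: w4=1 w6=1 w5=1 w2=1 w1=0 w0=1 w7=1 clk=0 w3=1
  Δ1: clk:0→1
  Δ2: w7:1→0
  Δ3: w6:1→0
  (3Δ to stable)
t=13 Δ0: w4=1 w6=0 w5=1 w2=1 w1=0 w0=1 w7=0 clk=1 w3=1
  Δ1: clk:1→0
  (1Δ to stable)
t=14 Δ0: w4=1 w6=0 w5=1 w2=1 w1=0 w0=1 w7=0 clk=0 w3=1
  Δ1: clk:0→1
  Δ2: w7:0→1
  Δ3: w6:0→1
  (3Δ to stable)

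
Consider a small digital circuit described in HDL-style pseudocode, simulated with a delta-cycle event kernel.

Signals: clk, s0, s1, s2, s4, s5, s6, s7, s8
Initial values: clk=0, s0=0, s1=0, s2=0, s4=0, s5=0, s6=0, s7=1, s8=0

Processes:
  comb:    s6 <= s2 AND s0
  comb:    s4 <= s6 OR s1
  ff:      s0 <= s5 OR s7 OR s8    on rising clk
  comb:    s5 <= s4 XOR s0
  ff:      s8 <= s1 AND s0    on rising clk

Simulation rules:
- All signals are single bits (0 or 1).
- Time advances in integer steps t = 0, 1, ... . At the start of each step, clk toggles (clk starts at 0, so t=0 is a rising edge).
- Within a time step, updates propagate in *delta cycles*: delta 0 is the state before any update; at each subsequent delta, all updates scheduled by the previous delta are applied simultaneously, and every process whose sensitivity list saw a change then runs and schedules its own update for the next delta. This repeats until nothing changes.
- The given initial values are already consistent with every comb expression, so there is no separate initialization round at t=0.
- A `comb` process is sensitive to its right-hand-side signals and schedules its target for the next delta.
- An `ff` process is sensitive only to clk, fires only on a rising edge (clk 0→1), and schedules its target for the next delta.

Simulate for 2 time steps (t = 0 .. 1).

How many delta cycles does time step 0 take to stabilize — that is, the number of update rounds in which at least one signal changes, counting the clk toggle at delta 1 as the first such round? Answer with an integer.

3

t0.Δ0 s0=0 s1=0 s4=0 s6=0 s8=0 s7=1 s2=0 s5=0 clk=0
t0.Δ1 s0=0 s1=0 s4=0 s6=0 s8=0 s7=1 s2=0 s5=0 clk=1
t0.Δ2 s0=1 s1=0 s4=0 s6=0 s8=0 s7=1 s2=0 s5=0 clk=1
t0.Δ3 s0=1 s1=0 s4=0 s6=0 s8=0 s7=1 s2=0 s5=1 clk=1
t1.Δ0 s0=1 s1=0 s4=0 s6=0 s8=0 s7=1 s2=0 s5=1 clk=1
t1.Δ1 s0=1 s1=0 s4=0 s6=0 s8=0 s7=1 s2=0 s5=1 clk=0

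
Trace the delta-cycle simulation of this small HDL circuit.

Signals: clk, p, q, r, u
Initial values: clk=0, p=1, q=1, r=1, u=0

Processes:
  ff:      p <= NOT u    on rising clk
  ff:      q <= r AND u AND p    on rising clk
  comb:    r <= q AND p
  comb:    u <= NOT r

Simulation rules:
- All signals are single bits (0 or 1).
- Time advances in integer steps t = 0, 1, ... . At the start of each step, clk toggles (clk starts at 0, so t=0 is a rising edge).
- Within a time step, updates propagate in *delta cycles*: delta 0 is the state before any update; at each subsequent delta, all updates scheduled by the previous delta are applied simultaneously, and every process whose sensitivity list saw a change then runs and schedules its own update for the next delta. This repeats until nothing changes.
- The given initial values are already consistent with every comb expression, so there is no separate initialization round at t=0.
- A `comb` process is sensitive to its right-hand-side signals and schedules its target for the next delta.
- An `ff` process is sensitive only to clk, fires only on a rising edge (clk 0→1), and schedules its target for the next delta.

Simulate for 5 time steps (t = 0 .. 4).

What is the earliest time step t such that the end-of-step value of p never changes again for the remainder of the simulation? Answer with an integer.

t0.Δ0 r=1 q=1 p=1 clk=0 u=0
t0.Δ1 r=1 q=1 p=1 clk=1 u=0
t0.Δ2 r=1 q=0 p=1 clk=1 u=0
t0.Δ3 r=0 q=0 p=1 clk=1 u=0
t0.Δ4 r=0 q=0 p=1 clk=1 u=1
t1.Δ0 r=0 q=0 p=1 clk=1 u=1
t1.Δ1 r=0 q=0 p=1 clk=0 u=1
t2.Δ0 r=0 q=0 p=1 clk=0 u=1
t2.Δ1 r=0 q=0 p=1 clk=1 u=1
t2.Δ2 r=0 q=0 p=0 clk=1 u=1
t3.Δ0 r=0 q=0 p=0 clk=1 u=1
t3.Δ1 r=0 q=0 p=0 clk=0 u=1
t4.Δ0 r=0 q=0 p=0 clk=0 u=1
t4.Δ1 r=0 q=0 p=0 clk=1 u=1

2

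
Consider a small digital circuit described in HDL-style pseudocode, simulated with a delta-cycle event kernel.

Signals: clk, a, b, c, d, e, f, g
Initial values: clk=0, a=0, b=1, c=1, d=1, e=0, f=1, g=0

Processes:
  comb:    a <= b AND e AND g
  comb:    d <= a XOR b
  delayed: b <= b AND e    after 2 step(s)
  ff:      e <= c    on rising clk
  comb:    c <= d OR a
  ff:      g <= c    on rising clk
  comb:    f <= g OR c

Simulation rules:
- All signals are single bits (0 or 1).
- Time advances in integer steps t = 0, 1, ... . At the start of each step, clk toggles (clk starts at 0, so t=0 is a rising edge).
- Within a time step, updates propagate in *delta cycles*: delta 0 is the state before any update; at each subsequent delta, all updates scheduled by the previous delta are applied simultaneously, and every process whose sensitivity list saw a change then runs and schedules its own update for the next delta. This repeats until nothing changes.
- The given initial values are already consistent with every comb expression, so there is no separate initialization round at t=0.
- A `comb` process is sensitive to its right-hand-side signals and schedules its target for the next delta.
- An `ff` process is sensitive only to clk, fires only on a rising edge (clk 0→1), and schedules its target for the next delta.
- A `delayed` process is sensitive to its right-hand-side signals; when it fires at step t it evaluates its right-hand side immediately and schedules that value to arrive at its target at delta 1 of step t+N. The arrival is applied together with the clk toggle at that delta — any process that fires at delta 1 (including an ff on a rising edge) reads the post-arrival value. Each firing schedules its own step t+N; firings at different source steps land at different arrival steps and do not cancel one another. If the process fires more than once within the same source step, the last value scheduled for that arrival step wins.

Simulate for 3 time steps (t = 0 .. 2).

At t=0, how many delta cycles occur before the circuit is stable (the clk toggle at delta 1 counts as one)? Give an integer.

4

t=0 Δ0: d=1 e=0 g=0 b=1 f=1 c=1 a=0 clk=0
  Δ1: clk:0→1
  Δ2: e:0→1, g:0→1
  Δ3: a:0→1
  Δ4: d:1→0
  (4Δ to stable)
t=1 Δ0: d=0 e=1 g=1 b=1 f=1 c=1 a=1 clk=1
  Δ1: clk:1→0
  (1Δ to stable)
t=2 Δ0: d=0 e=1 g=1 b=1 f=1 c=1 a=1 clk=0
  Δ1: clk:0→1
  (1Δ to stable)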